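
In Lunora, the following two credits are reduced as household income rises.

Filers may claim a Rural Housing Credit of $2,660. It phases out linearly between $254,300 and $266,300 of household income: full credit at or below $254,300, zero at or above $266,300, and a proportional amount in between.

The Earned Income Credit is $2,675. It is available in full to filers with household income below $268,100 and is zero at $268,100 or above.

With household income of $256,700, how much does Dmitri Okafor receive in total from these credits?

Rural Housing Credit: $256,700 is $2,400 into a $12,000 phase-out range, leaving 9,600/12,000 of the credit: $2,660 × 9,600/12,000 = $2,128.
Earned Income Credit: $256,700 is below the $268,100 cutoff, so the full $2,675 applies.
Total: $2,128 + $2,675 = $4,803.

$4,803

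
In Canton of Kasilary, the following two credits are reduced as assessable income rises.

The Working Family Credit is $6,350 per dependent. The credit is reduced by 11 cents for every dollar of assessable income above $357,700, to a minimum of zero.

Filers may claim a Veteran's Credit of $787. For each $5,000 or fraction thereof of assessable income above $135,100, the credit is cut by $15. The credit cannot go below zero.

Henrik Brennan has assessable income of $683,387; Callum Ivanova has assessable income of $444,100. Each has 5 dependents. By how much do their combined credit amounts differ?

$22,246

Henrik ($683,387): Working Family Credit: base = 5 × $6,350 = $31,750. 11% of the $325,687 excess over $357,700 is $35,825.57 ≥ base, so the credit is $0. Veteran's Credit: income exceeds $135,100 by $548,287 → 110 increments × $15 = $1,650 ≥ base, so the credit is $0. total $0 + $0 = $0
Callum ($444,100): Working Family Credit: base = 5 × $6,350 = $31,750. 11% of the $86,400 excess over $357,700 is $9,504; credit = $31,750 − $9,504 = $22,246. Veteran's Credit: income exceeds $135,100 by $309,000 → 62 increments × $15 = $930 ≥ base, so the credit is $0. total $22,246 + $0 = $22,246
Difference: |$0 − $22,246| = $22,246.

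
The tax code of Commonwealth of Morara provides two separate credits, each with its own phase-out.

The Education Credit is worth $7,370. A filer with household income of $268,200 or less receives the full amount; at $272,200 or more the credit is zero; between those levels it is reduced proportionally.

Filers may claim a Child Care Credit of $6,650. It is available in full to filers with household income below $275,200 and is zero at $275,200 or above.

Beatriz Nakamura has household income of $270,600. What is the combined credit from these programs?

$9,598

Education Credit: $270,600 is $2,400 into a $4,000 phase-out range, leaving 1,600/4,000 of the credit: $7,370 × 1,600/4,000 = $2,948.
Child Care Credit: $270,600 is below the $275,200 cutoff, so the full $6,650 applies.
Total: $2,948 + $6,650 = $9,598.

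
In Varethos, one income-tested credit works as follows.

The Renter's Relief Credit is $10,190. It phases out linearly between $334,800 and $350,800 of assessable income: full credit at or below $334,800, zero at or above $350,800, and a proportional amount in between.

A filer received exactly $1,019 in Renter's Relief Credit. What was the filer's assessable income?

$1,019 is 1,019/10,190 of the full $10,190, so 9,171/10,190 of the $16,000 range has been used: income = $334,800 + $16,000 × 9,171/10,190 = $349,200.

$349,200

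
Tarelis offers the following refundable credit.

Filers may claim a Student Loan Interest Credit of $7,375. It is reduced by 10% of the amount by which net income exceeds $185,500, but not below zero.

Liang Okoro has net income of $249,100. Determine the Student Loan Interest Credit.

$1,015

Student Loan Interest Credit: 10% of the $63,600 excess over $185,500 is $6,360; credit = $7,375 − $6,360 = $1,015.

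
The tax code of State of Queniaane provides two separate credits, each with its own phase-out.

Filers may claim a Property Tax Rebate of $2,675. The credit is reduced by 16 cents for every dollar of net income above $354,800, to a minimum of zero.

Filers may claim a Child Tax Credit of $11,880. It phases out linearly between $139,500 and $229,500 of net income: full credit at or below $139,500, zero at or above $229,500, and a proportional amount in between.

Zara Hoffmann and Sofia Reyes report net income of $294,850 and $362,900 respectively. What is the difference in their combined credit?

$1,296

Zara ($294,850): Property Tax Rebate: $294,850 is at or below the $354,800 threshold, so the full $2,675 applies. Child Tax Credit: $294,850 is at or above $229,500, so the credit is $0. total $2,675 + $0 = $2,675
Sofia ($362,900): Property Tax Rebate: 16% of the $8,100 excess over $354,800 is $1,296; credit = $2,675 − $1,296 = $1,379. Child Tax Credit: $362,900 is at or above $229,500, so the credit is $0. total $1,379 + $0 = $1,379
Difference: |$2,675 − $1,379| = $1,296.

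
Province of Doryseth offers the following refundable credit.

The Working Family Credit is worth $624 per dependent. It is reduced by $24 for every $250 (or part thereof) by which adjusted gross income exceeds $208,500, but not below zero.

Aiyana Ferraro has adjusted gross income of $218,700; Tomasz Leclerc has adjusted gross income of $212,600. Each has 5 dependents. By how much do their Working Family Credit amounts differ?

$576

Aiyana ($218,700): Working Family Credit: base = 5 × $624 = $3,120. income exceeds $208,500 by $10,200, which is 41 full-or-partial $250 increments; reduction = 41 × $24 = $984, leaving $2,136.
Tomasz ($212,600): Working Family Credit: base = 5 × $624 = $3,120. income exceeds $208,500 by $4,100, which is 17 full-or-partial $250 increments; reduction = 17 × $24 = $408, leaving $2,712.
Difference: |$2,136 − $2,712| = $576.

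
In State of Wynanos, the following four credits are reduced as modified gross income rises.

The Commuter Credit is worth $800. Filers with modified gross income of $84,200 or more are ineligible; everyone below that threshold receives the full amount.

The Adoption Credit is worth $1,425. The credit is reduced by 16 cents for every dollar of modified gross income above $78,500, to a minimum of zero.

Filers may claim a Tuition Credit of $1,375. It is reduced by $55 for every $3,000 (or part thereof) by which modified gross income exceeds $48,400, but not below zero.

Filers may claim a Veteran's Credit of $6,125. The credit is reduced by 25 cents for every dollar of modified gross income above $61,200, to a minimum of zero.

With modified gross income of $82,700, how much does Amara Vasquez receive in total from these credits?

$3,018

Commuter Credit: $82,700 is below the $84,200 cutoff, so the full $800 applies.
Adoption Credit: 16% of the $4,200 excess over $78,500 is $672; credit = $1,425 − $672 = $753.
Tuition Credit: income exceeds $48,400 by $34,300, which is 12 full-or-partial $3,000 increments; reduction = 12 × $55 = $660, leaving $715.
Veteran's Credit: 25% of the $21,500 excess over $61,200 is $5,375; credit = $6,125 − $5,375 = $750.
Total: $800 + $753 + $715 + $750 = $3,018.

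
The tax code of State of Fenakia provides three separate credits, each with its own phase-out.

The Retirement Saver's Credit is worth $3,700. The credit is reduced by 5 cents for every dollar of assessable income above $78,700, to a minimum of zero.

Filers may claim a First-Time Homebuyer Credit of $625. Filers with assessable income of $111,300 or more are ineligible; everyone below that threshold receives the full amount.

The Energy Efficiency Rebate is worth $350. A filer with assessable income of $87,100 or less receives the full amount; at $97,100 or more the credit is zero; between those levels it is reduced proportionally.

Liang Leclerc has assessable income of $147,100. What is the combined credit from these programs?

$280

Retirement Saver's Credit: 5% of the $68,400 excess over $78,700 is $3,420; credit = $3,700 − $3,420 = $280.
First-Time Homebuyer Credit: $147,100 meets or exceeds the $111,300 cutoff, so the credit is $0.
Energy Efficiency Rebate: $147,100 is at or above $97,100, so the credit is $0.
Total: $280 + $0 + $0 = $280.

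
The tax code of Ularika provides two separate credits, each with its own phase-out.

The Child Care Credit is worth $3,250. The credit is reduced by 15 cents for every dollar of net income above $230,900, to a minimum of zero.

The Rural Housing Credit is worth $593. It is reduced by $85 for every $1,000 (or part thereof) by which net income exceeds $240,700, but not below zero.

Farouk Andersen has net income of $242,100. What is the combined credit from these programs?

$1,993

Child Care Credit: 15% of the $11,200 excess over $230,900 is $1,680; credit = $3,250 − $1,680 = $1,570.
Rural Housing Credit: income exceeds $240,700 by $1,400, which is 2 full-or-partial $1,000 increments; reduction = 2 × $85 = $170, leaving $423.
Total: $1,570 + $423 = $1,993.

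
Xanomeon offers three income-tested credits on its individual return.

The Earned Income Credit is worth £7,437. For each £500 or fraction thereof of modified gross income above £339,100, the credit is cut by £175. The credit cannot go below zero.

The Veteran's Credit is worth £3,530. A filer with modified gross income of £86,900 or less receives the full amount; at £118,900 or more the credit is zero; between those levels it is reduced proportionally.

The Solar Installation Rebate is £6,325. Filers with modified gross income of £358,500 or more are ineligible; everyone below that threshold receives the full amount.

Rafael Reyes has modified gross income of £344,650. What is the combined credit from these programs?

Earned Income Credit: income exceeds £339,100 by £5,550, which is 12 full-or-partial £500 increments; reduction = 12 × £175 = £2,100, leaving £5,337.
Veteran's Credit: £344,650 is at or above £118,900, so the credit is £0.
Solar Installation Rebate: £344,650 is below the £358,500 cutoff, so the full £6,325 applies.
Total: £5,337 + £0 + £6,325 = £11,662.

£11,662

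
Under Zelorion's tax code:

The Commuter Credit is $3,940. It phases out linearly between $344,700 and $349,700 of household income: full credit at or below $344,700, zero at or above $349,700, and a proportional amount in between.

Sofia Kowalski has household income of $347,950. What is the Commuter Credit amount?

$1,379

Commuter Credit: $347,950 is $3,250 into a $5,000 phase-out range, leaving 1,750/5,000 of the credit: $3,940 × 1,750/5,000 = $1,379.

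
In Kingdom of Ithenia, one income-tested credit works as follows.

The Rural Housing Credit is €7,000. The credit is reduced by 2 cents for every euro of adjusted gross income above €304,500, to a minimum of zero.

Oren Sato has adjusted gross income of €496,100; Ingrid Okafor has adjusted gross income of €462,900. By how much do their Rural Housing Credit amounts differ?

Oren (€496,100): Rural Housing Credit: 2% of the €191,600 excess over €304,500 is €3,832; credit = €7,000 − €3,832 = €3,168.
Ingrid (€462,900): Rural Housing Credit: 2% of the €158,400 excess over €304,500 is €3,168; credit = €7,000 − €3,168 = €3,832.
Difference: |€3,168 − €3,832| = €664.

€664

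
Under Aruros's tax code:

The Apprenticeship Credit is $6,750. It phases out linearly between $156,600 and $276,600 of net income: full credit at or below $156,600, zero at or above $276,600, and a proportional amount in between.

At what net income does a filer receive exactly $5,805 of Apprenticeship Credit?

$5,805 is 5,805/6,750 of the full $6,750, so 945/6,750 of the $120,000 range has been used: income = $156,600 + $120,000 × 945/6,750 = $173,400.

$173,400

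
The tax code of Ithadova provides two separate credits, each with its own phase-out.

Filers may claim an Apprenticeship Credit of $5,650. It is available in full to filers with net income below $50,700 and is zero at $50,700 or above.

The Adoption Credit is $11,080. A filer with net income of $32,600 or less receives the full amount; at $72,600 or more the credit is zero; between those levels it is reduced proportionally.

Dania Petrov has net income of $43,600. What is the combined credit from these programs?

$13,683

Apprenticeship Credit: $43,600 is below the $50,700 cutoff, so the full $5,650 applies.
Adoption Credit: $43,600 is $11,000 into a $40,000 phase-out range, leaving 29,000/40,000 of the credit: $11,080 × 29,000/40,000 = $8,033.
Total: $5,650 + $8,033 = $13,683.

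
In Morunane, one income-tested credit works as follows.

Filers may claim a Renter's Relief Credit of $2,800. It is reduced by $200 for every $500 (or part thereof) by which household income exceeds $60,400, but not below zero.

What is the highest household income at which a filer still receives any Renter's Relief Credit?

$66,900

After 13 increments the reduction is 13 × $200 = $2,600, leaving $200; one more increment wipes it out. Increment 13 ends at excess 13 × $500 = $6,500, so the highest qualifying income is $60,400 + $6,500 = $66,900.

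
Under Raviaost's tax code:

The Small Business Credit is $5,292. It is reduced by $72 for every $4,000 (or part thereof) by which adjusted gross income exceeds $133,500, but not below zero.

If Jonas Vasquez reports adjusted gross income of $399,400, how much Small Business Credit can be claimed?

Small Business Credit: income exceeds $133,500 by $265,900, which is 67 full-or-partial $4,000 increments; reduction = 67 × $72 = $4,824, leaving $468.

$468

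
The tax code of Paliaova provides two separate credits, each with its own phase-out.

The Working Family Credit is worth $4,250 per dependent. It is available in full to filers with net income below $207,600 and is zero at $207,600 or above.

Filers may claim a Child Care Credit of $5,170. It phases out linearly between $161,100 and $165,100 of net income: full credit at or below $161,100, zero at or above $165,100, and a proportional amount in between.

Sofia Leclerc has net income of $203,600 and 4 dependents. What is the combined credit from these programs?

Working Family Credit: base = 4 × $4,250 = $17,000. $203,600 is below the $207,600 cutoff, so the full $17,000 applies.
Child Care Credit: $203,600 is at or above $165,100, so the credit is $0.
Total: $17,000 + $0 = $17,000.

$17,000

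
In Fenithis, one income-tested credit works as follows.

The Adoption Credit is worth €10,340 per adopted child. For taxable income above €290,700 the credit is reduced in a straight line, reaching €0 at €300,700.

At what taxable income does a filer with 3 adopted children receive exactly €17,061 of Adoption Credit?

€295,200

Full credit = 3 × €10,340 = €31,020.
€17,061 is 17,061/31,020 of the full €31,020, so 13,959/31,020 of the €10,000 range has been used: income = €290,700 + €10,000 × 13,959/31,020 = €295,200.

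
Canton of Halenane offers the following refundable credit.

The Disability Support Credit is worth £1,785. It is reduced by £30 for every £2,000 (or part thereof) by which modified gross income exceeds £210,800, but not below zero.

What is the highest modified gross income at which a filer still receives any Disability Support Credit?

After 59 increments the reduction is 59 × £30 = £1,770, leaving £15; one more increment wipes it out. Increment 59 ends at excess 59 × £2,000 = £118,000, so the highest qualifying income is £210,800 + £118,000 = £328,800.

£328,800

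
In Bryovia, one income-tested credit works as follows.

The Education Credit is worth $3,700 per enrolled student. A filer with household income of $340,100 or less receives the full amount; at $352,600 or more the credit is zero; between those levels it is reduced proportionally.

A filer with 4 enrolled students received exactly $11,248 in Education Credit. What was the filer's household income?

Full credit = 4 × $3,700 = $14,800.
$11,248 is 11,248/14,800 of the full $14,800, so 3,552/14,800 of the $12,500 range has been used: income = $340,100 + $12,500 × 3,552/14,800 = $343,100.

$343,100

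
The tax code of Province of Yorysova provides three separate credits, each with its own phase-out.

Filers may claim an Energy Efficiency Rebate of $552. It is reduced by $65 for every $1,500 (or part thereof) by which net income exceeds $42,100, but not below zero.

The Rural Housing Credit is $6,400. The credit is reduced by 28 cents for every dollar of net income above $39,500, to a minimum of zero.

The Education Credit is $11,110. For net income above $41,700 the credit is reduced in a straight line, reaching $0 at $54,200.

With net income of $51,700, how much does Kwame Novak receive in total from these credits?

Energy Efficiency Rebate: income exceeds $42,100 by $9,600, which is 7 full-or-partial $1,500 increments; reduction = 7 × $65 = $455, leaving $97.
Rural Housing Credit: 28% of the $12,200 excess over $39,500 is $3,416; credit = $6,400 − $3,416 = $2,984.
Education Credit: $51,700 is $10,000 into a $12,500 phase-out range, leaving 2,500/12,500 of the credit: $11,110 × 2,500/12,500 = $2,222.
Total: $97 + $2,984 + $2,222 = $5,303.

$5,303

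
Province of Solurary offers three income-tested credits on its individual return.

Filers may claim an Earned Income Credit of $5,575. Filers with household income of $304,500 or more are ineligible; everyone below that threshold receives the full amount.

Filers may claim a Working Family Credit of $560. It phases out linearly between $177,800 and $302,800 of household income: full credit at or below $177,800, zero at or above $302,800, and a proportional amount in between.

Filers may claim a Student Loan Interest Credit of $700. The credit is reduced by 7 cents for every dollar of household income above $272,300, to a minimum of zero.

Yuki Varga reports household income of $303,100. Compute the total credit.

$5,575

Earned Income Credit: $303,100 is below the $304,500 cutoff, so the full $5,575 applies.
Working Family Credit: $303,100 is at or above $302,800, so the credit is $0.
Student Loan Interest Credit: 7% of the $30,800 excess over $272,300 is $2,156 ≥ base, so the credit is $0.
Total: $5,575 + $0 + $0 = $5,575.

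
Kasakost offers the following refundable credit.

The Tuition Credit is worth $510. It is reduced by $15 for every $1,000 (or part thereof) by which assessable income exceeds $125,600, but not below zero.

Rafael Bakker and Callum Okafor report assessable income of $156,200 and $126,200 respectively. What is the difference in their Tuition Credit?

Rafael ($156,200): Tuition Credit: income exceeds $125,600 by $30,600, which is 31 full-or-partial $1,000 increments; reduction = 31 × $15 = $465, leaving $45.
Callum ($126,200): Tuition Credit: income exceeds $125,600 by $600, which is 1 full-or-partial $1,000 increment; reduction = 1 × $15 = $15, leaving $495.
Difference: |$45 − $495| = $450.

$450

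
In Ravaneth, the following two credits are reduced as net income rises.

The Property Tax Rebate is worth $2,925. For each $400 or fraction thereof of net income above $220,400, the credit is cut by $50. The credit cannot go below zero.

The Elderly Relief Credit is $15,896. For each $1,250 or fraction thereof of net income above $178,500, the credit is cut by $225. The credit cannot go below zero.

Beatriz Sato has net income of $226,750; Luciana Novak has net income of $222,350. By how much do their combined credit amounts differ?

Beatriz ($226,750): Property Tax Rebate: income exceeds $220,400 by $6,350, which is 16 full-or-partial $400 increments; reduction = 16 × $50 = $800, leaving $2,125. Elderly Relief Credit: income exceeds $178,500 by $48,250, which is 39 full-or-partial $1,250 increments; reduction = 39 × $225 = $8,775, leaving $7,121. total $2,125 + $7,121 = $9,246
Luciana ($222,350): Property Tax Rebate: income exceeds $220,400 by $1,950, which is 5 full-or-partial $400 increments; reduction = 5 × $50 = $250, leaving $2,675. Elderly Relief Credit: income exceeds $178,500 by $43,850, which is 36 full-or-partial $1,250 increments; reduction = 36 × $225 = $8,100, leaving $7,796. total $2,675 + $7,796 = $10,471
Difference: |$9,246 − $10,471| = $1,225.

$1,225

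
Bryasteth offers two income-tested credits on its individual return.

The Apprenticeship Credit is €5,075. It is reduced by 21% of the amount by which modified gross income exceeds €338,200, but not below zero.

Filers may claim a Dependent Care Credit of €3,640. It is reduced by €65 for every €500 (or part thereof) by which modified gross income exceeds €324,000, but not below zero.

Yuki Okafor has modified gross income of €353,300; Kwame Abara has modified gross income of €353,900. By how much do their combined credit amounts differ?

€126

Yuki (€353,300): Apprenticeship Credit: 21% of the €15,100 excess over €338,200 is €3,171; credit = €5,075 − €3,171 = €1,904. Dependent Care Credit: income exceeds €324,000 by €29,300 → 59 increments × €65 = €3,835 ≥ base, so the credit is €0. total €1,904 + €0 = €1,904
Kwame (€353,900): Apprenticeship Credit: 21% of the €15,700 excess over €338,200 is €3,297; credit = €5,075 − €3,297 = €1,778. Dependent Care Credit: income exceeds €324,000 by €29,900 → 60 increments × €65 = €3,900 ≥ base, so the credit is €0. total €1,778 + €0 = €1,778
Difference: |€1,904 − €1,778| = €126.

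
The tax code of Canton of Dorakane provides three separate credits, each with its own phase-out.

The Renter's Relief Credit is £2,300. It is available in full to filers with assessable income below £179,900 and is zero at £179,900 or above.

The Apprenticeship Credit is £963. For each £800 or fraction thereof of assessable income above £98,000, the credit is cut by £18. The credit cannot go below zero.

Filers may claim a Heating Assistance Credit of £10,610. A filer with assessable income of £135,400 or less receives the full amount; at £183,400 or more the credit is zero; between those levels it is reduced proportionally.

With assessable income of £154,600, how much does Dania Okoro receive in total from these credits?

£8,666

Renter's Relief Credit: £154,600 is below the £179,900 cutoff, so the full £2,300 applies.
Apprenticeship Credit: income exceeds £98,000 by £56,600 → 71 increments × £18 = £1,278 ≥ base, so the credit is £0.
Heating Assistance Credit: £154,600 is £19,200 into a £48,000 phase-out range, leaving 28,800/48,000 of the credit: £10,610 × 28,800/48,000 = £6,366.
Total: £2,300 + £0 + £6,366 = £8,666.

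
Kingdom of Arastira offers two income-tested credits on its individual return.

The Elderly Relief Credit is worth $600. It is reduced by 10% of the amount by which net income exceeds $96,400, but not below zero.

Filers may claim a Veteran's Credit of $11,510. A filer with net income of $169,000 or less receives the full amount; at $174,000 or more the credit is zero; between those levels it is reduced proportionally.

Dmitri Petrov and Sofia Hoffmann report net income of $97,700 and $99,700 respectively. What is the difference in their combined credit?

Dmitri ($97,700): Elderly Relief Credit: 10% of the $1,300 excess over $96,400 is $130; credit = $600 − $130 = $470. Veteran's Credit: $97,700 is at or below the $169,000 threshold, so the full $11,510 applies. total $470 + $11,510 = $11,980
Sofia ($99,700): Elderly Relief Credit: 10% of the $3,300 excess over $96,400 is $330; credit = $600 − $330 = $270. Veteran's Credit: $99,700 is at or below the $169,000 threshold, so the full $11,510 applies. total $270 + $11,510 = $11,780
Difference: |$11,980 − $11,780| = $200.

$200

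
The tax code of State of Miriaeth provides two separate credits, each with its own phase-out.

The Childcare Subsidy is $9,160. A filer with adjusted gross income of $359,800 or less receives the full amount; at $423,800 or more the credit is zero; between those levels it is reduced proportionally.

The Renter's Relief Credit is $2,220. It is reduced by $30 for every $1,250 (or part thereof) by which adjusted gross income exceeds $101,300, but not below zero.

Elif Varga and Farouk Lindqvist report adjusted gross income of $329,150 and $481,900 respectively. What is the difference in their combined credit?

Elif ($329,150): Childcare Subsidy: $329,150 is at or below the $359,800 threshold, so the full $9,160 applies. Renter's Relief Credit: income exceeds $101,300 by $227,850 → 183 increments × $30 = $5,490 ≥ base, so the credit is $0. total $9,160 + $0 = $9,160
Farouk ($481,900): Childcare Subsidy: $481,900 is at or above $423,800, so the credit is $0. Renter's Relief Credit: income exceeds $101,300 by $380,600 → 305 increments × $30 = $9,150 ≥ base, so the credit is $0. total $0 + $0 = $0
Difference: |$9,160 − $0| = $9,160.

$9,160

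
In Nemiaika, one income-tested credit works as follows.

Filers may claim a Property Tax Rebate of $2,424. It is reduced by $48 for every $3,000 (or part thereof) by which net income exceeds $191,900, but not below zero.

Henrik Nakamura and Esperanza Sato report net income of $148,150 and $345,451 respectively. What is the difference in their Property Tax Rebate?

$2,424

Henrik ($148,150): Property Tax Rebate: $148,150 is at or below the $191,900 threshold, so the full $2,424 applies.
Esperanza ($345,451): Property Tax Rebate: income exceeds $191,900 by $153,551 → 52 increments × $48 = $2,496 ≥ base, so the credit is $0.
Difference: |$2,424 − $0| = $2,424.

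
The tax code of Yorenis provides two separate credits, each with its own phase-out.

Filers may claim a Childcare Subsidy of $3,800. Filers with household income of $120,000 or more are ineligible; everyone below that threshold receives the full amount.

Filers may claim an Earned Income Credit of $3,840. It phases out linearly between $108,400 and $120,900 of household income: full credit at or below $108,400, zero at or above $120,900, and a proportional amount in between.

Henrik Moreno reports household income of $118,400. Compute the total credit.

$4,568

Childcare Subsidy: $118,400 is below the $120,000 cutoff, so the full $3,800 applies.
Earned Income Credit: $118,400 is $10,000 into a $12,500 phase-out range, leaving 2,500/12,500 of the credit: $3,840 × 2,500/12,500 = $768.
Total: $3,800 + $768 = $4,568.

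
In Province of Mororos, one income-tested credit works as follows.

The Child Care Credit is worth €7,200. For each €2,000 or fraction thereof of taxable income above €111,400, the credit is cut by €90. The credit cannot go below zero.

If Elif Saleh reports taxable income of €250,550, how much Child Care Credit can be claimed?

€900

Child Care Credit: income exceeds €111,400 by €139,150, which is 70 full-or-partial €2,000 increments; reduction = 70 × €90 = €6,300, leaving €900.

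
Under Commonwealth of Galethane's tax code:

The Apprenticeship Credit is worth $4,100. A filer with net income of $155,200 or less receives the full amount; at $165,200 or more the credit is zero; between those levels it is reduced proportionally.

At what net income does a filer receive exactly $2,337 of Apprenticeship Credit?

$2,337 is 2,337/4,100 of the full $4,100, so 1,763/4,100 of the $10,000 range has been used: income = $155,200 + $10,000 × 1,763/4,100 = $159,500.

$159,500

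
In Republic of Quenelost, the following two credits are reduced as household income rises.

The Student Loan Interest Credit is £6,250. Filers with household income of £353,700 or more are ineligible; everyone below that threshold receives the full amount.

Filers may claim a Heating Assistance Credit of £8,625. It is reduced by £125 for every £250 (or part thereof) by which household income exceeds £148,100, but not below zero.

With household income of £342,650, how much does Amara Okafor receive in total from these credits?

£6,250

Student Loan Interest Credit: £342,650 is below the £353,700 cutoff, so the full £6,250 applies.
Heating Assistance Credit: income exceeds £148,100 by £194,550 → 779 increments × £125 = £97,375 ≥ base, so the credit is £0.
Total: £6,250 + £0 = £6,250.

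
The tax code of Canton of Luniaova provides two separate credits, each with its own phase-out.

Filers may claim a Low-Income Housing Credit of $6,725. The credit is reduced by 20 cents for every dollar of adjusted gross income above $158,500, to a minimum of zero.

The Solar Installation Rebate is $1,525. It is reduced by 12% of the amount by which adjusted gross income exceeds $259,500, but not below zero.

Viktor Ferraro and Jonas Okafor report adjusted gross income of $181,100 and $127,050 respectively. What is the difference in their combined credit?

$4,520

Viktor ($181,100): Low-Income Housing Credit: 20% of the $22,600 excess over $158,500 is $4,520; credit = $6,725 − $4,520 = $2,205. Solar Installation Rebate: $181,100 is at or below the $259,500 threshold, so the full $1,525 applies. total $2,205 + $1,525 = $3,730
Jonas ($127,050): Low-Income Housing Credit: $127,050 is at or below the $158,500 threshold, so the full $6,725 applies. Solar Installation Rebate: $127,050 is at or below the $259,500 threshold, so the full $1,525 applies. total $6,725 + $1,525 = $8,250
Difference: |$3,730 − $8,250| = $4,520.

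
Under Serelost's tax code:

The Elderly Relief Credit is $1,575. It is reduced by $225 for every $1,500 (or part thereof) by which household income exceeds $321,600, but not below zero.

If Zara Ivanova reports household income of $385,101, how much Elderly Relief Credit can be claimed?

$0

Elderly Relief Credit: income exceeds $321,600 by $63,501 → 43 increments × $225 = $9,675 ≥ base, so the credit is $0.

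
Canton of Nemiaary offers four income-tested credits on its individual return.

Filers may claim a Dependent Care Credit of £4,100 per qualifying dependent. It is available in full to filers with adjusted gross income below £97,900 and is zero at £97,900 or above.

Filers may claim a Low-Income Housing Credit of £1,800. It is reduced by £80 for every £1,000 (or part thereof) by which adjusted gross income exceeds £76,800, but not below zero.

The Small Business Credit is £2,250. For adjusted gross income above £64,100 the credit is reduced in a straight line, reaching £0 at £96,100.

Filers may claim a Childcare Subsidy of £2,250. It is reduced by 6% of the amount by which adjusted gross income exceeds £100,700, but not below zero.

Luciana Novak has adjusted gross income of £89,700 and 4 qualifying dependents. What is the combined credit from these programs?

Dependent Care Credit: base = 4 × £4,100 = £16,400. £89,700 is below the £97,900 cutoff, so the full £16,400 applies.
Low-Income Housing Credit: income exceeds £76,800 by £12,900, which is 13 full-or-partial £1,000 increments; reduction = 13 × £80 = £1,040, leaving £760.
Small Business Credit: £89,700 is £25,600 into a £32,000 phase-out range, leaving 6,400/32,000 of the credit: £2,250 × 6,400/32,000 = £450.
Childcare Subsidy: £89,700 is at or below the £100,700 threshold, so the full £2,250 applies.
Total: £16,400 + £760 + £450 + £2,250 = £19,860.

£19,860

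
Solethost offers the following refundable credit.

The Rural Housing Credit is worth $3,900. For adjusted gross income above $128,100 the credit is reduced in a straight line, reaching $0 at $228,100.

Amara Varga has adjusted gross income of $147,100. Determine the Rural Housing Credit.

$3,159

Rural Housing Credit: $147,100 is $19,000 into a $100,000 phase-out range, leaving 81,000/100,000 of the credit: $3,900 × 81,000/100,000 = $3,159.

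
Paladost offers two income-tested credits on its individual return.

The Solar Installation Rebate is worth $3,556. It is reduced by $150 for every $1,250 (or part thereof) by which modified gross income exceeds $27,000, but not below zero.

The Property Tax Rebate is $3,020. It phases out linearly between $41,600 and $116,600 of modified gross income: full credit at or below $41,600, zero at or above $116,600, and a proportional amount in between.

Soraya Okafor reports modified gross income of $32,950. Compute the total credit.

$5,826

Solar Installation Rebate: income exceeds $27,000 by $5,950, which is 5 full-or-partial $1,250 increments; reduction = 5 × $150 = $750, leaving $2,806.
Property Tax Rebate: $32,950 is at or below the $41,600 threshold, so the full $3,020 applies.
Total: $2,806 + $3,020 = $5,826.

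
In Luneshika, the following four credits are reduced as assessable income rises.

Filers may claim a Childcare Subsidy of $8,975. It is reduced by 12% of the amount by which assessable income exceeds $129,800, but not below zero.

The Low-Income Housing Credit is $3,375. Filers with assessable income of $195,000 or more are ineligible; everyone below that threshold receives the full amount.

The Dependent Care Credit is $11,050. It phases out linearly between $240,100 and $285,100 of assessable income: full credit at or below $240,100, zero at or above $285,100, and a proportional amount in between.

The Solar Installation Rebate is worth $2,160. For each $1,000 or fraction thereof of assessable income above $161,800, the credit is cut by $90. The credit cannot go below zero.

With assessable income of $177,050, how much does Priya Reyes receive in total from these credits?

Childcare Subsidy: 12% of the $47,250 excess over $129,800 is $5,670; credit = $8,975 − $5,670 = $3,305.
Low-Income Housing Credit: $177,050 is below the $195,000 cutoff, so the full $3,375 applies.
Dependent Care Credit: $177,050 is at or below the $240,100 threshold, so the full $11,050 applies.
Solar Installation Rebate: income exceeds $161,800 by $15,250, which is 16 full-or-partial $1,000 increments; reduction = 16 × $90 = $1,440, leaving $720.
Total: $3,305 + $3,375 + $11,050 + $720 = $18,450.

$18,450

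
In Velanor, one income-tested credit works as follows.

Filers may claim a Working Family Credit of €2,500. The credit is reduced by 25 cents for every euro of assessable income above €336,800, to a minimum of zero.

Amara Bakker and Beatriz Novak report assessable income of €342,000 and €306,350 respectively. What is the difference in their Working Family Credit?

€1,300

Amara (€342,000): Working Family Credit: 25% of the €5,200 excess over €336,800 is €1,300; credit = €2,500 − €1,300 = €1,200.
Beatriz (€306,350): Working Family Credit: €306,350 is at or below the €336,800 threshold, so the full €2,500 applies.
Difference: |€1,200 − €2,500| = €1,300.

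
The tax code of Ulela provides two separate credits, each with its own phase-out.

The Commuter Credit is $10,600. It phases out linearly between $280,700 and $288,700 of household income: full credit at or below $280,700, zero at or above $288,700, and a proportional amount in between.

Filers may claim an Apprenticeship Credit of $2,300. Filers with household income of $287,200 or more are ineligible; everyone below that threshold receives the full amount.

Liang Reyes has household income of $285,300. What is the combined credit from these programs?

Commuter Credit: $285,300 is $4,600 into a $8,000 phase-out range, leaving 3,400/8,000 of the credit: $10,600 × 3,400/8,000 = $4,505.
Apprenticeship Credit: $285,300 is below the $287,200 cutoff, so the full $2,300 applies.
Total: $4,505 + $2,300 = $6,805.

$6,805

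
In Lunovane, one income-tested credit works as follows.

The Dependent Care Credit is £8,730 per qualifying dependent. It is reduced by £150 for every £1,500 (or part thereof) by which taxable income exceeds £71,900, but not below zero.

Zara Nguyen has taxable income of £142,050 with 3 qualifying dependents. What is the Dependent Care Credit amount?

£19,140

Dependent Care Credit: base = 3 × £8,730 = £26,190. income exceeds £71,900 by £70,150, which is 47 full-or-partial £1,500 increments; reduction = 47 × £150 = £7,050, leaving £19,140.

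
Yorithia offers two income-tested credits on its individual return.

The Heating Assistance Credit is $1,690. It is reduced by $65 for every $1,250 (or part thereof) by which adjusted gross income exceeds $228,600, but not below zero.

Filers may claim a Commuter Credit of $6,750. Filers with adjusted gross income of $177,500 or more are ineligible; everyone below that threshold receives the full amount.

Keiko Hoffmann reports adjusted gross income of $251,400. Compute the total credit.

Heating Assistance Credit: income exceeds $228,600 by $22,800, which is 19 full-or-partial $1,250 increments; reduction = 19 × $65 = $1,235, leaving $455.
Commuter Credit: $251,400 meets or exceeds the $177,500 cutoff, so the credit is $0.
Total: $455 + $0 = $455.

$455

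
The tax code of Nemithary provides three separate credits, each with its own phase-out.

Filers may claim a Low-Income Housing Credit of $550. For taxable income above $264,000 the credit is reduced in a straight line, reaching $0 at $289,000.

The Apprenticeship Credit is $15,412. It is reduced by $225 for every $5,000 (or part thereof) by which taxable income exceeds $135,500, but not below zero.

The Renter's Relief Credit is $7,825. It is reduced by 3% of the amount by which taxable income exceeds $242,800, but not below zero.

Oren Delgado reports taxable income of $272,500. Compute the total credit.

$16,409

Low-Income Housing Credit: $272,500 is $8,500 into a $25,000 phase-out range, leaving 16,500/25,000 of the credit: $550 × 16,500/25,000 = $363.
Apprenticeship Credit: income exceeds $135,500 by $137,000, which is 28 full-or-partial $5,000 increments; reduction = 28 × $225 = $6,300, leaving $9,112.
Renter's Relief Credit: 3% of the $29,700 excess over $242,800 is $891; credit = $7,825 − $891 = $6,934.
Total: $363 + $9,112 + $6,934 = $16,409.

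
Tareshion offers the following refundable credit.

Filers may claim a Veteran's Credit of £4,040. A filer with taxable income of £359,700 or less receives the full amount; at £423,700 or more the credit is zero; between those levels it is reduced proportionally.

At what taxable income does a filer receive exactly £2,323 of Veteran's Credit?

£2,323 is 2,323/4,040 of the full £4,040, so 1,717/4,040 of the £64,000 range has been used: income = £359,700 + £64,000 × 1,717/4,040 = £386,900.

£386,900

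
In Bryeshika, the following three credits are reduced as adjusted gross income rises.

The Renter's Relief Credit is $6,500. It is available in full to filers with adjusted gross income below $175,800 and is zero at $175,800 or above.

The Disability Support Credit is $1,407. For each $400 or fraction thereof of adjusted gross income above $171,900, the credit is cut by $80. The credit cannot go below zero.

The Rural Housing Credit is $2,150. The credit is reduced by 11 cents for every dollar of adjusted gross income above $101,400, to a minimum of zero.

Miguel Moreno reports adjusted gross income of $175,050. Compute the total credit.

Renter's Relief Credit: $175,050 is below the $175,800 cutoff, so the full $6,500 applies.
Disability Support Credit: income exceeds $171,900 by $3,150, which is 8 full-or-partial $400 increments; reduction = 8 × $80 = $640, leaving $767.
Rural Housing Credit: 11% of the $73,650 excess over $101,400 is $8,101.50 ≥ base, so the credit is $0.
Total: $6,500 + $767 + $0 = $7,267.

$7,267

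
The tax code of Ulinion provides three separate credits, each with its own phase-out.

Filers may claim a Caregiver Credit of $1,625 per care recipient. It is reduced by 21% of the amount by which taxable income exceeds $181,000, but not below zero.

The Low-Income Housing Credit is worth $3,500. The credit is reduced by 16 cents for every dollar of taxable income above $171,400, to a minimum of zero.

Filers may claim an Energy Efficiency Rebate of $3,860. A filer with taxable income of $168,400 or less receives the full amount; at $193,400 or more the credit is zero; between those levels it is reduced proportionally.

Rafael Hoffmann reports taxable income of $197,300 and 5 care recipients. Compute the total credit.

$4,702

Caregiver Credit: base = 5 × $1,625 = $8,125. 21% of the $16,300 excess over $181,000 is $3,423; credit = $8,125 − $3,423 = $4,702.
Low-Income Housing Credit: 16% of the $25,900 excess over $171,400 is $4,144 ≥ base, so the credit is $0.
Energy Efficiency Rebate: $197,300 is at or above $193,400, so the credit is $0.
Total: $4,702 + $0 + $0 = $4,702.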